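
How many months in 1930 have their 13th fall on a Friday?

Check the 13th of each month of 1930: Jan 13: Mon, Feb 13: Thu, Mar 13: Thu, Apr 13: Sun, May 13: Tue, Jun 13: Fri, Jul 13: Sun, Aug 13: Wed, Sep 13: Sat, Oct 13: Mon, Nov 13: Thu, Dec 13: Sat.
Friday occurs in June — 1 month.

1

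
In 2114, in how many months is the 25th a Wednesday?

Check the 25th of each month of 2114: Jan 25: Thu, Feb 25: Sun, Mar 25: Sun, Apr 25: Wed, May 25: Fri, Jun 25: Mon, Jul 25: Wed, Aug 25: Sat, Sep 25: Tue, Oct 25: Thu, Nov 25: Sun, Dec 25: Tue.
Wednesday occurs in April, July — 2 months.

2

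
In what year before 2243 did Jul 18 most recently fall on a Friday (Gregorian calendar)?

2234

From one year to the next, a fixed date's weekday advances by 1, or by 2 when a Feb 29 lies between the two dates.
2243: July 18 is Tuesday.
2242: Monday (−1)
2241: Sunday (−1)
2240: Saturday (−1)
2239: Thursday (−2)
2238: Wednesday (−1)
2237: Tuesday (−1)
2236: Monday (−1)
2235: Saturday (−2)
2234: Friday (−1)
Jul 18 falls on a Friday in 2234.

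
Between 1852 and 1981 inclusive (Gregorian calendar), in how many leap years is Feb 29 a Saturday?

Leap years in 1852–1981: 32 of them.
Feb 29 weekday advances by 5 (mod 7) from one leap year to the next four years later (or differs when a century non-leap intervenes).
Leap-day weekdays: 1852:Sun 1856:Fri 1860:Wed 1864:Mon 1868:Sat✓ 1872:Thu 1876:Tue 1880:Sun 1884:Fri 1888:Wed 1892:Mon 1896:Sat✓ 1904:Mon …(6 more)… 1932:Mon 1936:Sat✓ 1940:Thu 1944:Tue 1948:Sun 1952:Fri 1956:Wed 1960:Mon 1964:Sat✓ 1968:Thu 1972:Tue 1976:Sun 1980:Fri
Saturday: 1868, 1896, 1908, 1936, 1964 → 5.

5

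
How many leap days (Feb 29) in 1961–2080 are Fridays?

Leap years in 1961–2080: 30 of them.
Feb 29 weekday advances by 5 (mod 7) from one leap year to the next four years later (or differs when a century non-leap intervenes).
Leap-day weekdays: 1964:Sat 1968:Thu 1972:Tue 1976:Sun 1980:Fri✓ 1984:Wed 1988:Mon 1992:Sat 1996:Thu 2000:Tue 2004:Sun 2008:Fri✓ 2012:Wed …(4 more)… 2032:Sun 2036:Fri✓ 2040:Wed 2044:Mon 2048:Sat 2052:Thu 2056:Tue 2060:Sun 2064:Fri✓ 2068:Wed 2072:Mon 2076:Sat 2080:Thu
Friday: 1980, 2008, 2036, 2064 → 4.

4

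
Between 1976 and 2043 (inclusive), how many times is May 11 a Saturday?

Track May 11's weekday year by year (advancing +1, or +2 across a Feb 29):
  1976: Tue  1977: Wed (+1)  1978: Thu (+1)  1979: Fri (+1)  1980: Sun (+2)
  1981: Mon (+1)  1982: Tue (+1)  1983: Wed (+1)  1984: Fri (+2)  1985: Sat (+1) ✓
  1986: Sun (+1)  1987: Mon (+1)  1988: Wed (+2)  1989: Thu (+1)  … (40 more years) …
  2030: Sat (+1) ✓  2031: Sun (+1)  2032: Tue (+2)  2033: Wed (+1)  2034: Thu (+1)
  2035: Fri (+1)  2036: Sun (+2)  2037: Mon (+1)  2038: Tue (+1)  2039: Wed (+1)
  2040: Fri (+2)  2041: Sat (+1) ✓  2042: Sun (+1)  2043: Mon (+1)
Saturday years: 1985, 1991, 1996, 2002, 2013, 2019, 2024, 2030, 2041 — 9 in total.

9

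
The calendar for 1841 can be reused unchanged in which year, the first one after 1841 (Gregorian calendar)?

1847

Two years share a calendar iff Jan 1 falls on the same weekday and both are leap or both are common. 1841: Jan 1 is Friday, common year.
1842: Jan 1 Saturday, common
1843: Jan 1 Sunday, common
1844: Jan 1 Monday, leap
1845: Jan 1 Wednesday, common
1846: Jan 1 Thursday, common
1847: Jan 1 Friday, common
1847 matches on both conditions.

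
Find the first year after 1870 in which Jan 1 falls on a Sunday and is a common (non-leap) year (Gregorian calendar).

Jan 1 advances by 2 weekdays after a leap year and by 1 after a common year.
1870: Jan 1 is Saturday.
1871: Sunday
1871 begins on a Sunday and is a common year.

1871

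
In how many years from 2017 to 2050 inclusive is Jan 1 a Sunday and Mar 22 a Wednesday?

Check each year's weekday for Jan 1 and Mar 22:
  2017: Sun/Wed ✓  2018: Mon/Thu  2019: Tue/Fri  2020: Wed/Sun  2021: Fri/Mon  2022: Sat/Tue  2023: Sun/Wed ✓  2024: Mon/Fri  2025: Wed/Sat  2026: Thu/Sun  2027: Fri/Mon  2028: Sat/Wed  2029: Mon/Thu  2030: Tue/Fri  …(6 more)…  2037: Thu/Sun  2038: Fri/Mon  2039: Sat/Tue  2040: Sun/Thu  2041: Tue/Fri  2042: Wed/Sat  2043: Thu/Sun  2044: Fri/Tue  2045: Sun/Wed ✓  2046: Mon/Thu  2047: Tue/Fri  2048: Wed/Sun  2049: Fri/Mon  2050: Sat/Tue
Both conditions hold in: 2017, 2023, 2034, 2045 — 4.

4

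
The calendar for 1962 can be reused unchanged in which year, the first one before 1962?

Two years share a calendar iff Jan 1 falls on the same weekday and both are leap or both are common. 1962: Jan 1 is Monday, common year.
1961: Jan 1 Sunday, common
1960: Jan 1 Friday, leap
1959: Jan 1 Thursday, common
1958: Jan 1 Wednesday, common
1957: Jan 1 Tuesday, common
1956: Jan 1 Sunday, leap
1955: Jan 1 Saturday, common
1954: Jan 1 Friday, common
1953: Jan 1 Thursday, common
1952: Jan 1 Tuesday, leap
1951: Jan 1 Monday, common
1951 matches on both conditions.

1951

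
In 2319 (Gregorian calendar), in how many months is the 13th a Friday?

Check the 13th of each month of 2319: Jan 13: Mon, Feb 13: Thu, Mar 13: Thu, Apr 13: Sun, May 13: Tue, Jun 13: Fri, Jul 13: Sun, Aug 13: Wed, Sep 13: Sat, Oct 13: Mon, Nov 13: Thu, Dec 13: Sat.
Friday occurs in June — 1 month.

1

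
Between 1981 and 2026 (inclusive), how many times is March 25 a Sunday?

Track March 25's weekday year by year (advancing +1, or +2 across a Feb 29):
  1981: Wed  1982: Thu (+1)  1983: Fri (+1)  1984: Sun (+2) ✓  1985: Mon (+1)
  1986: Tue (+1)  1987: Wed (+1)  1988: Fri (+2)  1989: Sat (+1)  1990: Sun (+1) ✓
  1991: Mon (+1)  1992: Wed (+2)  1993: Thu (+1)  1994: Fri (+1)  … (18 more years) …
  2013: Mon (+1)  2014: Tue (+1)  2015: Wed (+1)  2016: Fri (+2)  2017: Sat (+1)
  2018: Sun (+1) ✓  2019: Mon (+1)  2020: Wed (+2)  2021: Thu (+1)  2022: Fri (+1)
  2023: Sat (+1)  2024: Mon (+2)  2025: Tue (+1)  2026: Wed (+1)
Sunday years: 1984, 1990, 2001, 2007, 2012, 2018 — 6 in total.

6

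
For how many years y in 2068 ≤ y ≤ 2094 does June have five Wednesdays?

7

June has 30 days; it has five Wednesdays when Wednesday falls among the first (month-length − 28) days — i.e. when June 1 is one of Wednesday/Tuesday.
June 1 by year: 2068:Fri 2069:Sat 2070:Sun 2071:Mon 2072:Wed✓ 2073:Thu 2074:Fri 2075:Sat 2076:Mon 2077:Tue✓ 2078:Wed✓ 2079:Thu 2080:Sat 2081:Sun 2082:Mon 2083:Tue✓ 2084:Thu 2085:Fri 2086:Sat 2087:Sun 2088:Tue✓ 2089:Wed✓ 2090:Thu 2091:Fri 2092:Sun 2093:Mon 2094:Tue✓
Years with five Wednesdays: 2072, 2077, 2078, 2083, 2088, 2089, 2094 → 7.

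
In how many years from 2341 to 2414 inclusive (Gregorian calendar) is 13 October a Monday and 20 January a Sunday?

Check each year's weekday for 13 October and 20 January:
  2341: Mon/Mon  2342: Tue/Tue  2343: Wed/Wed  2344: Fri/Thu  2345: Sat/Sat  2346: Sun/Sun  2347: Mon/Mon  2348: Wed/Tue  2349: Thu/Thu  2350: Fri/Fri  2351: Sat/Sat  2352: Mon/Sun ✓  2353: Tue/Tue  2354: Wed/Wed  …(46 more)…  2401: Sat/Sat  2402: Sun/Sun  2403: Mon/Mon  2404: Wed/Tue  2405: Thu/Thu  2406: Fri/Fri  2407: Sat/Sat  2408: Mon/Sun ✓  2409: Tue/Tue  2410: Wed/Wed  2411: Thu/Thu  2412: Sat/Fri  2413: Sun/Sun  2414: Mon/Mon
Both conditions hold in: 2352, 2380, 2408 — 3.

3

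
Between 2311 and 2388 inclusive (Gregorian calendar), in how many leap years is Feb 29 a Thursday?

Leap years in 2311–2388: 20 of them.
Feb 29 weekday advances by 5 (mod 7) from one leap year to the next four years later (or differs when a century non-leap intervenes).
Leap-day weekdays: 2312:Thu✓ 2316:Tue 2320:Sun 2324:Fri 2328:Wed 2332:Mon 2336:Sat 2340:Thu✓ 2344:Tue 2348:Sun 2352:Fri 2356:Wed 2360:Mon 2364:Sat 2368:Thu✓ 2372:Tue 2376:Sun 2380:Fri 2384:Wed 2388:Mon
Thursday: 2312, 2340, 2368 → 3.

3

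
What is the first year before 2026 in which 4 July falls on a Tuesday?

2023

From one year to the next, a fixed date's weekday advances by 1, or by 2 when a Feb 29 lies between the two dates.
2026: July 4 is Saturday.
2025: Friday (−1)
2024: Thursday (−1)
2023: Tuesday (−2)
4 July falls on a Tuesday in 2023.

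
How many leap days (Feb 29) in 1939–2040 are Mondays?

3

Leap years in 1939–2040: 26 of them.
Feb 29 weekday advances by 5 (mod 7) from one leap year to the next four years later (or differs when a century non-leap intervenes).
Leap-day weekdays: 1940:Thu 1944:Tue 1948:Sun 1952:Fri 1956:Wed 1960:Mon✓ 1964:Sat 1968:Thu 1972:Tue 1976:Sun 1980:Fri 1984:Wed 1988:Mon✓ 1992:Sat 1996:Thu 2000:Tue 2004:Sun 2008:Fri 2012:Wed 2016:Mon✓ 2020:Sat 2024:Thu 2028:Tue 2032:Sun 2036:Fri 2040:Wed
Monday: 1960, 1988, 2016 → 3.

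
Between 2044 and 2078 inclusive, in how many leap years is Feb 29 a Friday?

1

Leap years in 2044–2078: 9 of them.
Feb 29 weekday advances by 5 (mod 7) from one leap year to the next four years later (or differs when a century non-leap intervenes).
Leap-day weekdays: 2044:Mon 2048:Sat 2052:Thu 2056:Tue 2060:Sun 2064:Fri✓ 2068:Wed 2072:Mon 2076:Sat
Friday: 2064 → 1.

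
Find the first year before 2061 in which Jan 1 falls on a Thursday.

2060

Jan 1 advances by 2 weekdays after a leap year and by 1 after a common year.
2061: Jan 1 is Saturday.
2060: Thursday (leap)
2060 begins on a Thursday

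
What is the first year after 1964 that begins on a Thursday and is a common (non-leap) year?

Jan 1 advances by 2 weekdays after a leap year and by 1 after a common year.
1964: Jan 1 is Wednesday (leap).
1965: Friday
1966: Saturday
1967: Sunday
1968: Monday (leap)
1969: Wednesday
1970: Thursday
1970 begins on a Thursday and is a common year.

1970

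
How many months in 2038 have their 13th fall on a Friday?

1

Check the 13th of each month of 2038: Jan 13: Wed, Feb 13: Sat, Mar 13: Sat, Apr 13: Tue, May 13: Thu, Jun 13: Sun, Jul 13: Tue, Aug 13: Fri, Sep 13: Mon, Oct 13: Wed, Nov 13: Sat, Dec 13: Mon.
Friday occurs in August — 1 month.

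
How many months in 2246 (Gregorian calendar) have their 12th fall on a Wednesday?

Check the 12th of each month of 2246: Jan 12: Mon, Feb 12: Thu, Mar 12: Thu, Apr 12: Sun, May 12: Tue, Jun 12: Fri, Jul 12: Sun, Aug 12: Wed, Sep 12: Sat, Oct 12: Mon, Nov 12: Thu, Dec 12: Sat.
Wednesday occurs in August — 1 month.

1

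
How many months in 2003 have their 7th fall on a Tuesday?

2

Check the 7th of each month of 2003: Jan 7: Tue, Feb 7: Fri, Mar 7: Fri, Apr 7: Mon, May 7: Wed, Jun 7: Sat, Jul 7: Mon, Aug 7: Thu, Sep 7: Sun, Oct 7: Tue, Nov 7: Fri, Dec 7: Sun.
Tuesday occurs in January, October — 2 months.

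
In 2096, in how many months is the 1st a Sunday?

Check the 1st of each month of 2096: Jan 1: Sun, Feb 1: Wed, Mar 1: Thu, Apr 1: Sun, May 1: Tue, Jun 1: Fri, Jul 1: Sun, Aug 1: Wed, Sep 1: Sat, Oct 1: Mon, Nov 1: Thu, Dec 1: Sat.
Sunday occurs in January, April, July — 3 months.

3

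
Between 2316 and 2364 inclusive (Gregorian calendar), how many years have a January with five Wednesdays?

22

January has 31 days; it has five Wednesdays when Wednesday falls among the first (month-length − 28) days — i.e. when January 1 is one of Wednesday/Tuesday/Monday.
January 1 by year: 2316:Sat 2317:Mon✓ 2318:Tue✓ 2319:Wed✓ 2320:Thu 2321:Sat 2322:Sun 2323:Mon✓ 2324:Tue✓ 2325:Thu 2326:Fri 2327:Sat 2328:Sun 2329:Tue✓ 2330:Wed✓ …(19 more)… 2350:Sun 2351:Mon✓ 2352:Tue✓ 2353:Thu 2354:Fri 2355:Sat 2356:Sun 2357:Tue✓ 2358:Wed✓ 2359:Thu 2360:Fri 2361:Sun 2362:Mon✓ 2363:Tue✓ 2364:Wed✓
Years with five Wednesdays: 2317, 2318, 2319, 2323, 2324, 2329, 2330, 2334, 2335, 2336, 2340, 2341, 2345, 2346, 2347, 2351, 2352, 2357, 2358, 2362, 2363, 2364 → 22.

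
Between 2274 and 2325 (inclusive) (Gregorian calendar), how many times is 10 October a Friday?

7

Track 10 October's weekday year by year (advancing +1, or +2 across a Feb 29):
  2274: Sat  2275: Sun (+1)  2276: Tue (+2)  2277: Wed (+1)  2278: Thu (+1)
  2279: Fri (+1) ✓  2280: Sun (+2)  2281: Mon (+1)  2282: Tue (+1)  2283: Wed (+1)
  2284: Fri (+2) ✓  2285: Sat (+1)  2286: Sun (+1)  2287: Mon (+1)  … (24 more years) …
  2312: Thu (+2)  2313: Fri (+1) ✓  2314: Sat (+1)  2315: Sun (+1)  2316: Tue (+2)
  2317: Wed (+1)  2318: Thu (+1)  2319: Fri (+1) ✓  2320: Sun (+2)  2321: Mon (+1)
  2322: Tue (+1)  2323: Wed (+1)  2324: Fri (+2) ✓  2325: Sat (+1)
Friday years: 2279, 2284, 2290, 2302, 2313, 2319, 2324 — 7 in total.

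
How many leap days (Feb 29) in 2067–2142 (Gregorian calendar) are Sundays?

Leap years in 2067–2142: 18 of them.
Feb 29 weekday advances by 5 (mod 7) from one leap year to the next four years later (or differs when a century non-leap intervenes).
Leap-day weekdays: 2068:Wed 2072:Mon 2076:Sat 2080:Thu 2084:Tue 2088:Sun✓ 2092:Fri 2096:Wed 2104:Fri 2108:Wed 2112:Mon 2116:Sat 2120:Thu 2124:Tue 2128:Sun✓ 2132:Fri 2136:Wed 2140:Mon
Sunday: 2088, 2128 → 2.

2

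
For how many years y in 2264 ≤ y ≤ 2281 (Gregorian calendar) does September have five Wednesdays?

5

September has 30 days; it has five Wednesdays when Wednesday falls among the first (month-length − 28) days — i.e. when September 1 is one of Wednesday/Tuesday.
September 1 by year: 2264:Thu 2265:Fri 2266:Sat 2267:Sun 2268:Tue✓ 2269:Wed✓ 2270:Thu 2271:Fri 2272:Sun 2273:Mon 2274:Tue✓ 2275:Wed✓ 2276:Fri 2277:Sat 2278:Sun 2279:Mon 2280:Wed✓ 2281:Thu
Years with five Wednesdays: 2268, 2269, 2274, 2275, 2280 → 5.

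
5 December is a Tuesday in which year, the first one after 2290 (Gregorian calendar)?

From one year to the next, a fixed date's weekday advances by 1, or by 2 when a Feb 29 lies between the two dates.
2290: December 5 is Friday.
2291: Saturday (+1)
2292: Monday (+2)
2293: Tuesday (+1)
5 December falls on a Tuesday in 2293.

2293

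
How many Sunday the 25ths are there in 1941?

Check the 25th of each month of 1941: Jan 25: Sat, Feb 25: Tue, Mar 25: Tue, Apr 25: Fri, May 25: Sun, Jun 25: Wed, Jul 25: Fri, Aug 25: Mon, Sep 25: Thu, Oct 25: Sat, Nov 25: Tue, Dec 25: Thu.
Sunday occurs in May — 1 month.

1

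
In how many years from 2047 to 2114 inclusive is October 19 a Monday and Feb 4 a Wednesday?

Check each year's weekday for October 19 and Feb 4:
  2047: Sat/Mon  2048: Mon/Tue  2049: Tue/Thu  2050: Wed/Fri  2051: Thu/Sat  2052: Sat/Sun  2053: Sun/Tue  2054: Mon/Wed ✓  2055: Tue/Thu  2056: Thu/Fri  2057: Fri/Sun  2058: Sat/Mon  2059: Sun/Tue  2060: Tue/Wed  …(40 more)…  2101: Wed/Fri  2102: Thu/Sat  2103: Fri/Sun  2104: Sun/Mon  2105: Mon/Wed ✓  2106: Tue/Thu  2107: Wed/Fri  2108: Fri/Sat  2109: Sat/Mon  2110: Sun/Tue  2111: Mon/Wed ✓  2112: Wed/Thu  2113: Thu/Sat  2114: Fri/Sun
Both conditions hold in: 2054, 2065, 2071, 2082, 2093, 2099, 2105, 2111 — 8.

8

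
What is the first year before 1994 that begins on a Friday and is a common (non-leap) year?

1993

Jan 1 advances by 2 weekdays after a leap year and by 1 after a common year.
1994: Jan 1 is Saturday.
1993: Friday
1993 begins on a Friday and is a common year.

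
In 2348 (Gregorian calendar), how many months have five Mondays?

4

A month of length L has five Mondays iff its first Monday is on day ≤ L−28 (so day 1–3 in a 31-day month, 1–2 in a 30-day month, day 1 in a leap February).
Checking each month of 2348: Jan starts Thu (31d); Feb starts Sun (29d); Mar starts Mon (31d) ✓; Apr starts Thu (30d); May starts Sat (31d) ✓; Jun starts Tue (30d); Jul starts Thu (31d); Aug starts Sun (31d) ✓; Sep starts Wed (30d); Oct starts Fri (31d); Nov starts Mon (30d) ✓; Dec starts Wed (31d).
Five-Monday months: March, May, August, November → 4.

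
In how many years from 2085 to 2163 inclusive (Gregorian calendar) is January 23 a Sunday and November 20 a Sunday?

10

Check each year's weekday for January 23 and November 20:
  2085: Tue/Tue  2086: Wed/Wed  2087: Thu/Thu  2088: Fri/Sat  2089: Sun/Sun ✓  2090: Mon/Mon  2091: Tue/Tue  2092: Wed/Thu  2093: Fri/Fri  2094: Sat/Sat  2095: Sun/Sun ✓  2096: Mon/Tue  2097: Wed/Wed  2098: Thu/Thu  …(51 more)…  2150: Fri/Fri  2151: Sat/Sat  2152: Sun/Mon  2153: Tue/Tue  2154: Wed/Wed  2155: Thu/Thu  2156: Fri/Sat  2157: Sun/Sun ✓  2158: Mon/Mon  2159: Tue/Tue  2160: Wed/Thu  2161: Fri/Fri  2162: Sat/Sat  2163: Sun/Sun ✓
Both conditions hold in: 2089, 2095, 2101, 2107, 2118, 2129, 2135, 2146, 2157, 2163 — 10.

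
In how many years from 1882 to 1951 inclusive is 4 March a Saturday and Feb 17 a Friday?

Check each year's weekday for 4 March and Feb 17:
  1882: Sat/Fri ✓  1883: Sun/Sat  1884: Tue/Sun  1885: Wed/Tue  1886: Thu/Wed  1887: Fri/Thu  1888: Sun/Fri  1889: Mon/Sun  1890: Tue/Mon  1891: Wed/Tue  1892: Fri/Wed  1893: Sat/Fri ✓  1894: Sun/Sat  1895: Mon/Sun  …(42 more)…  1938: Fri/Thu  1939: Sat/Fri ✓  1940: Mon/Sat  1941: Tue/Mon  1942: Wed/Tue  1943: Thu/Wed  1944: Sat/Thu  1945: Sun/Sat  1946: Mon/Sun  1947: Tue/Mon  1948: Thu/Tue  1949: Fri/Thu  1950: Sat/Fri ✓  1951: Sun/Sat
Both conditions hold in: 1882, 1893, 1899, 1905, 1911, 1922, 1933, 1939, 1950 — 9.

9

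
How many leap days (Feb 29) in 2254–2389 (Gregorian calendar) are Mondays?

Leap years in 2254–2389: 33 of them.
Feb 29 weekday advances by 5 (mod 7) from one leap year to the next four years later (or differs when a century non-leap intervenes).
Leap-day weekdays: 2256:Fri 2260:Wed 2264:Mon✓ 2268:Sat 2272:Thu 2276:Tue 2280:Sun 2284:Fri 2288:Wed 2292:Mon✓ 2296:Sat 2304:Mon✓ 2308:Sat …(7 more)… 2340:Thu 2344:Tue 2348:Sun 2352:Fri 2356:Wed 2360:Mon✓ 2364:Sat 2368:Thu 2372:Tue 2376:Sun 2380:Fri 2384:Wed 2388:Mon✓
Monday: 2264, 2292, 2304, 2332, 2360, 2388 → 6.

6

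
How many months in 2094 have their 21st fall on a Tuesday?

Check the 21st of each month of 2094: Jan 21: Thu, Feb 21: Sun, Mar 21: Sun, Apr 21: Wed, May 21: Fri, Jun 21: Mon, Jul 21: Wed, Aug 21: Sat, Sep 21: Tue, Oct 21: Thu, Nov 21: Sun, Dec 21: Tue.
Tuesday occurs in September, December — 2 months.

2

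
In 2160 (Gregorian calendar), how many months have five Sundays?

A month of length L has five Sundays iff its first Sunday is on day ≤ L−28 (so day 1–3 in a 31-day month, 1–2 in a 30-day month, day 1 in a leap February).
Checking each month of 2160: Jan starts Tue (31d); Feb starts Fri (29d); Mar starts Sat (31d) ✓; Apr starts Tue (30d); May starts Thu (31d); Jun starts Sun (30d) ✓; Jul starts Tue (31d); Aug starts Fri (31d) ✓; Sep starts Mon (30d); Oct starts Wed (31d); Nov starts Sat (30d) ✓; Dec starts Mon (31d).
Five-Sunday months: March, June, August, November → 4.

4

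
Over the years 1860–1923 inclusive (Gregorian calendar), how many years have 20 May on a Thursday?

8

Track 20 May's weekday year by year (advancing +1, or +2 across a Feb 29):
  1860: Sun  1861: Mon (+1)  1862: Tue (+1)  1863: Wed (+1)  1864: Fri (+2)
  1865: Sat (+1)  1866: Sun (+1)  1867: Mon (+1)  1868: Wed (+2)  1869: Thu (+1) ✓
  1870: Fri (+1)  1871: Sat (+1)  1872: Mon (+2)  1873: Tue (+1)  … (36 more years) …
  1910: Fri (+1)  1911: Sat (+1)  1912: Mon (+2)  1913: Tue (+1)  1914: Wed (+1)
  1915: Thu (+1) ✓  1916: Sat (+2)  1917: Sun (+1)  1918: Mon (+1)  1919: Tue (+1)
  1920: Thu (+2) ✓  1921: Fri (+1)  1922: Sat (+1)  1923: Sun (+1)
Thursday years: 1869, 1875, 1880, 1886, 1897, 1909, 1915, 1920 — 8 in total.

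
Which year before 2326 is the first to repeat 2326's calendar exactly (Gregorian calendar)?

Two years share a calendar iff Jan 1 falls on the same weekday and both are leap or both are common. 2326: Jan 1 is Friday, common year.
2325: Jan 1 Thursday, common
2324: Jan 1 Tuesday, leap
2323: Jan 1 Monday, common
2322: Jan 1 Sunday, common
2321: Jan 1 Saturday, common
2320: Jan 1 Thursday, leap
2319: Jan 1 Wednesday, common
2318: Jan 1 Tuesday, common
2317: Jan 1 Monday, common
2316: Jan 1 Saturday, leap
2315: Jan 1 Friday, common
2315 matches on both conditions.

2315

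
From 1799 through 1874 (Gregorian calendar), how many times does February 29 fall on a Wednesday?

Leap years in 1799–1874: 18 of them.
Feb 29 weekday advances by 5 (mod 7) from one leap year to the next four years later (or differs when a century non-leap intervenes).
Leap-day weekdays: 1804:Wed✓ 1808:Mon 1812:Sat 1816:Thu 1820:Tue 1824:Sun 1828:Fri 1832:Wed✓ 1836:Mon 1840:Sat 1844:Thu 1848:Tue 1852:Sun 1856:Fri 1860:Wed✓ 1864:Mon 1868:Sat 1872:Thu
Wednesday: 1804, 1832, 1860 → 3.

3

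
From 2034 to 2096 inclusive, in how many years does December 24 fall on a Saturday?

Track December 24's weekday year by year (advancing +1, or +2 across a Feb 29):
  2034: Sun  2035: Mon (+1)  2036: Wed (+2)  2037: Thu (+1)  2038: Fri (+1)
  2039: Sat (+1) ✓  2040: Mon (+2)  2041: Tue (+1)  2042: Wed (+1)  2043: Thu (+1)
  2044: Sat (+2) ✓  2045: Sun (+1)  2046: Mon (+1)  2047: Tue (+1)  … (35 more years) …
  2083: Fri (+1)  2084: Sun (+2)  2085: Mon (+1)  2086: Tue (+1)  2087: Wed (+1)
  2088: Fri (+2)  2089: Sat (+1) ✓  2090: Sun (+1)  2091: Mon (+1)  2092: Wed (+2)
  2093: Thu (+1)  2094: Fri (+1)  2095: Sat (+1) ✓  2096: Mon (+2)
Saturday years: 2039, 2044, 2050, 2061, 2067, 2072, 2078, 2089, 2095 — 9 in total.

9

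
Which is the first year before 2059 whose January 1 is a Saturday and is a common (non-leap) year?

2050

Jan 1 advances by 2 weekdays after a leap year and by 1 after a common year.
2059: Jan 1 is Wednesday.
2058: Tuesday
2057: Monday
2056: Saturday (leap)
2055: Friday
2054: Thursday
2053: Wednesday
2052: Monday (leap)
2051: Sunday
2050: Saturday
2050 begins on a Saturday and is a common year.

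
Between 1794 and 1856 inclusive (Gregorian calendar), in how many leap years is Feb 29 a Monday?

3

Leap years in 1794–1856: 15 of them.
Feb 29 weekday advances by 5 (mod 7) from one leap year to the next four years later (or differs when a century non-leap intervenes).
Leap-day weekdays: 1796:Mon✓ 1804:Wed 1808:Mon✓ 1812:Sat 1816:Thu 1820:Tue 1824:Sun 1828:Fri 1832:Wed 1836:Mon✓ 1840:Sat 1844:Thu 1848:Tue 1852:Sun 1856:Fri
Monday: 1796, 1808, 1836 → 3.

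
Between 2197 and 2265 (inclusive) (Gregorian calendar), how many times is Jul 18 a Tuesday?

10

Track Jul 18's weekday year by year (advancing +1, or +2 across a Feb 29):
  2197: Tue ✓  2198: Wed (+1)  2199: Thu (+1)  2200: Fri (+1)  2201: Sat (+1)
  2202: Sun (+1)  2203: Mon (+1)  2204: Wed (+2)  2205: Thu (+1)  2206: Fri (+1)
  2207: Sat (+1)  2208: Mon (+2)  2209: Tue (+1) ✓  2210: Wed (+1)  … (41 more years) …
  2252: Sun (+2)  2253: Mon (+1)  2254: Tue (+1) ✓  2255: Wed (+1)  2256: Fri (+2)
  2257: Sat (+1)  2258: Sun (+1)  2259: Mon (+1)  2260: Wed (+2)  2261: Thu (+1)
  2262: Fri (+1)  2263: Sat (+1)  2264: Mon (+2)  2265: Tue (+1) ✓
Tuesday years: 2197, 2209, 2215, 2220, 2226, 2237, 2243, 2248, 2254, 2265 — 10 in total.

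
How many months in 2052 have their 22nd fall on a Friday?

Check the 22nd of each month of 2052: Jan 22: Mon, Feb 22: Thu, Mar 22: Fri, Apr 22: Mon, May 22: Wed, Jun 22: Sat, Jul 22: Mon, Aug 22: Thu, Sep 22: Sun, Oct 22: Tue, Nov 22: Fri, Dec 22: Sun.
Friday occurs in March, November — 2 months.

2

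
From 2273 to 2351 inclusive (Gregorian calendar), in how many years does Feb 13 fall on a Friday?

Track Feb 13's weekday year by year (advancing +1, or +2 across a Feb 29):
  2273: Thu  2274: Fri (+1) ✓  2275: Sat (+1)  2276: Sun (+1)  2277: Tue (+2)
  2278: Wed (+1)  2279: Thu (+1)  2280: Fri (+1) ✓  2281: Sun (+2)  2282: Mon (+1)
  2283: Tue (+1)  2284: Wed (+1)  2285: Fri (+2) ✓  2286: Sat (+1)  … (51 more years) …
  2338: Sun (+1)  2339: Mon (+1)  2340: Tue (+1)  2341: Thu (+2)  2342: Fri (+1) ✓
  2343: Sat (+1)  2344: Sun (+1)  2345: Tue (+2)  2346: Wed (+1)  2347: Thu (+1)
  2348: Fri (+1) ✓  2349: Sun (+2)  2350: Mon (+1)  2351: Tue (+1)
Friday years: 2274, 2280, 2285, 2291, 2303, 2314, 2320, 2325, 2331, 2342, 2348 — 11 in total.

11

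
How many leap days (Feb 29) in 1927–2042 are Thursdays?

4

Leap years in 1927–2042: 29 of them.
Feb 29 weekday advances by 5 (mod 7) from one leap year to the next four years later (or differs when a century non-leap intervenes).
Leap-day weekdays: 1928:Wed 1932:Mon 1936:Sat 1940:Thu✓ 1944:Tue 1948:Sun 1952:Fri 1956:Wed 1960:Mon 1964:Sat 1968:Thu✓ 1972:Tue 1976:Sun …(3 more)… 1992:Sat 1996:Thu✓ 2000:Tue 2004:Sun 2008:Fri 2012:Wed 2016:Mon 2020:Sat 2024:Thu✓ 2028:Tue 2032:Sun 2036:Fri 2040:Wed
Thursday: 1940, 1968, 1996, 2024 → 4.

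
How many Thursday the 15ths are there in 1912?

Check the 15th of each month of 1912: Jan 15: Mon, Feb 15: Thu, Mar 15: Fri, Apr 15: Mon, May 15: Wed, Jun 15: Sat, Jul 15: Mon, Aug 15: Thu, Sep 15: Sun, Oct 15: Tue, Nov 15: Fri, Dec 15: Sun.
Thursday occurs in February, August — 2 months.

2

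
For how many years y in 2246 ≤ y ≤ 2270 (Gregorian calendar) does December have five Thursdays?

December has 31 days; it has five Thursdays when Thursday falls among the first (month-length − 28) days — i.e. when December 1 is one of Thursday/Wednesday/Tuesday.
December 1 by year: 2246:Tue✓ 2247:Wed✓ 2248:Fri 2249:Sat 2250:Sun 2251:Mon 2252:Wed✓ 2253:Thu✓ 2254:Fri 2255:Sat 2256:Mon 2257:Tue✓ 2258:Wed✓ 2259:Thu✓ 2260:Sat 2261:Sun 2262:Mon 2263:Tue✓ 2264:Thu✓ 2265:Fri 2266:Sat 2267:Sun 2268:Tue✓ 2269:Wed✓ 2270:Thu✓
Years with five Thursdays: 2246, 2247, 2252, 2253, 2257, 2258, 2259, 2263, 2264, 2268, 2269, 2270 → 12.

12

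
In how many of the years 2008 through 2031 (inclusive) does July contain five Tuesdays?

July has 31 days; it has five Tuesdays when Tuesday falls among the first (month-length − 28) days — i.e. when July 1 is one of Tuesday/Monday/Sunday.
July 1 by year: 2008:Tue✓ 2009:Wed 2010:Thu 2011:Fri 2012:Sun✓ 2013:Mon✓ 2014:Tue✓ 2015:Wed 2016:Fri 2017:Sat 2018:Sun✓ 2019:Mon✓ 2020:Wed 2021:Thu 2022:Fri 2023:Sat 2024:Mon✓ 2025:Tue✓ 2026:Wed 2027:Thu 2028:Sat 2029:Sun✓ 2030:Mon✓ 2031:Tue✓
Years with five Tuesdays: 2008, 2012, 2013, 2014, 2018, 2019, 2024, 2025, 2029, 2030, 2031 → 11.

11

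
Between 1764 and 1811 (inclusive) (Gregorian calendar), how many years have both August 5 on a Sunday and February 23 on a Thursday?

3

Check each year's weekday for August 5 and February 23:
  1764: Sun/Thu ✓  1765: Mon/Sat  1766: Tue/Sun  1767: Wed/Mon  1768: Fri/Tue  1769: Sat/Thu  1770: Sun/Fri  1771: Mon/Sat  1772: Wed/Sun  1773: Thu/Tue  1774: Fri/Wed  1775: Sat/Thu  1776: Mon/Fri  1777: Tue/Sun  …(20 more)…  1798: Sun/Fri  1799: Mon/Sat  1800: Tue/Sun  1801: Wed/Mon  1802: Thu/Tue  1803: Fri/Wed  1804: Sun/Thu ✓  1805: Mon/Sat  1806: Tue/Sun  1807: Wed/Mon  1808: Fri/Tue  1809: Sat/Thu  1810: Sun/Fri  1811: Mon/Sat
Both conditions hold in: 1764, 1792, 1804 — 3.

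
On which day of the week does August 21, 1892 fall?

Sunday

January 1, 1892 is a Friday.
August 21 is day 234 of the year, i.e. 233 days after Jan 1.
233 mod 7 = 2, so advance 2 weekdays from Friday: Sunday.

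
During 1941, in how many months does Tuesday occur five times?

A month of length L has five Tuesdays iff its first Tuesday is on day ≤ L−28 (so day 1–3 in a 31-day month, 1–2 in a 30-day month, day 1 in a leap February).
Checking each month of 1941: Jan starts Wed (31d); Feb starts Sat (28d); Mar starts Sat (31d); Apr starts Tue (30d) ✓; May starts Thu (31d); Jun starts Sun (30d); Jul starts Tue (31d) ✓; Aug starts Fri (31d); Sep starts Mon (30d) ✓; Oct starts Wed (31d); Nov starts Sat (30d); Dec starts Mon (31d) ✓.
Five-Tuesday months: April, July, September, December → 4.

4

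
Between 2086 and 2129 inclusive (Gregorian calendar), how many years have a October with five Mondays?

18

October has 31 days; it has five Mondays when Monday falls among the first (month-length − 28) days — i.e. when October 1 is one of Monday/Sunday/Saturday.
October 1 by year: 2086:Tue 2087:Wed 2088:Fri 2089:Sat✓ 2090:Sun✓ 2091:Mon✓ 2092:Wed 2093:Thu 2094:Fri 2095:Sat✓ 2096:Mon✓ 2097:Tue 2098:Wed 2099:Thu 2100:Fri …(14 more)… 2115:Tue 2116:Thu 2117:Fri 2118:Sat✓ 2119:Sun✓ 2120:Tue 2121:Wed 2122:Thu 2123:Fri 2124:Sun✓ 2125:Mon✓ 2126:Tue 2127:Wed 2128:Fri 2129:Sat✓
Years with five Mondays: 2089, 2090, 2091, 2095, 2096, 2101, 2102, 2103, 2107, 2108, 2112, 2113, 2114, 2118, 2119, 2124, 2125, 2129 → 18.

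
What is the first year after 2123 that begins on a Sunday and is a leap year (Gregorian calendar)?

Jan 1 advances by 2 weekdays after a leap year and by 1 after a common year.
2123: Jan 1 is Friday.
2124: Saturday (leap)
2125: Monday
2126: Tuesday
2127: Wednesday
2128: Thursday (leap)
2129: Saturday
2130: Sunday
2131: Monday
2132: Tuesday (leap)
2133: Thursday
2134: Friday
2135: Saturday
2136: Sunday (leap)
2136 begins on a Sunday and is a leap year.

2136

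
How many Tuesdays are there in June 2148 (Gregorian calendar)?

4

June 2148 has 30 days and begins on Saturday.
The first Tuesday is June 4.
Tuesdays fall on 4, 11, 18, 25 — that's 4.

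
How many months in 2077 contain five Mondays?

A month of length L has five Mondays iff its first Monday is on day ≤ L−28 (so day 1–3 in a 31-day month, 1–2 in a 30-day month, day 1 in a leap February).
Checking each month of 2077: Jan starts Fri (31d); Feb starts Mon (28d); Mar starts Mon (31d) ✓; Apr starts Thu (30d); May starts Sat (31d) ✓; Jun starts Tue (30d); Jul starts Thu (31d); Aug starts Sun (31d) ✓; Sep starts Wed (30d); Oct starts Fri (31d); Nov starts Mon (30d) ✓; Dec starts Wed (31d).
Five-Monday months: March, May, August, November → 4.

4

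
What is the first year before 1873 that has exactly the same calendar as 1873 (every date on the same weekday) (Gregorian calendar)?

Two years share a calendar iff Jan 1 falls on the same weekday and both are leap or both are common. 1873: Jan 1 is Wednesday, common year.
1872: Jan 1 Monday, leap
1871: Jan 1 Sunday, common
1870: Jan 1 Saturday, common
1869: Jan 1 Friday, common
1868: Jan 1 Wednesday, leap
1867: Jan 1 Tuesday, common
1866: Jan 1 Monday, common
1865: Jan 1 Sunday, common
1864: Jan 1 Friday, leap
1863: Jan 1 Thursday, common
1862: Jan 1 Wednesday, common
1862 matches on both conditions.

1862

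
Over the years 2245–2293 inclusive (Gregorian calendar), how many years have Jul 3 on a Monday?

7

Track Jul 3's weekday year by year (advancing +1, or +2 across a Feb 29):
  2245: Thu  2246: Fri (+1)  2247: Sat (+1)  2248: Mon (+2) ✓  2249: Tue (+1)
  2250: Wed (+1)  2251: Thu (+1)  2252: Sat (+2)  2253: Sun (+1)  2254: Mon (+1) ✓
  2255: Tue (+1)  2256: Thu (+2)  2257: Fri (+1)  2258: Sat (+1)  … (21 more years) …
  2280: Sat (+2)  2281: Sun (+1)  2282: Mon (+1) ✓  2283: Tue (+1)  2284: Thu (+2)
  2285: Fri (+1)  2286: Sat (+1)  2287: Sun (+1)  2288: Tue (+2)  2289: Wed (+1)
  2290: Thu (+1)  2291: Fri (+1)  2292: Sun (+2)  2293: Mon (+1) ✓
Monday years: 2248, 2254, 2265, 2271, 2276, 2282, 2293 — 7 in total.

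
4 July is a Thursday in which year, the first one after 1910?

From one year to the next, a fixed date's weekday advances by 1, or by 2 when a Feb 29 lies between the two dates.
1910: July 4 is Monday.
1911: Tuesday (+1)
1912: Thursday (+2)
4 July falls on a Thursday in 1912.

1912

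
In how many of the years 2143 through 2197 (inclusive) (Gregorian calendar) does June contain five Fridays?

June has 30 days; it has five Fridays when Friday falls among the first (month-length − 28) days — i.e. when June 1 is one of Friday/Thursday.
June 1 by year: 2143:Sat 2144:Mon 2145:Tue 2146:Wed 2147:Thu✓ 2148:Sat 2149:Sun 2150:Mon 2151:Tue 2152:Thu✓ 2153:Fri✓ 2154:Sat 2155:Sun 2156:Tue 2157:Wed …(25 more)… 2183:Sun 2184:Tue 2185:Wed 2186:Thu✓ 2187:Fri✓ 2188:Sun 2189:Mon 2190:Tue 2191:Wed 2192:Fri✓ 2193:Sat 2194:Sun 2195:Mon 2196:Wed 2197:Thu✓
Years with five Fridays: 2147, 2152, 2153, 2158, 2159, 2164, 2169, 2170, 2175, 2180, 2181, 2186, 2187, 2192, 2197 → 15.

15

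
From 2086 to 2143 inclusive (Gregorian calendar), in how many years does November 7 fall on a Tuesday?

7

Track November 7's weekday year by year (advancing +1, or +2 across a Feb 29):
  2086: Thu  2087: Fri (+1)  2088: Sun (+2)  2089: Mon (+1)  2090: Tue (+1) ✓
  2091: Wed (+1)  2092: Fri (+2)  2093: Sat (+1)  2094: Sun (+1)  2095: Mon (+1)
  2096: Wed (+2)  2097: Thu (+1)  2098: Fri (+1)  2099: Sat (+1)  … (30 more years) …
  2130: Tue (+1) ✓  2131: Wed (+1)  2132: Fri (+2)  2133: Sat (+1)  2134: Sun (+1)
  2135: Mon (+1)  2136: Wed (+2)  2137: Thu (+1)  2138: Fri (+1)  2139: Sat (+1)
  2140: Mon (+2)  2141: Tue (+1) ✓  2142: Wed (+1)  2143: Thu (+1)
Tuesday years: 2090, 2102, 2113, 2119, 2124, 2130, 2141 — 7 in total.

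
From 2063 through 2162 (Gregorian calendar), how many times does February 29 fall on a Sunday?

3

Leap years in 2063–2162: 24 of them.
Feb 29 weekday advances by 5 (mod 7) from one leap year to the next four years later (or differs when a century non-leap intervenes).
Leap-day weekdays: 2064:Fri 2068:Wed 2072:Mon 2076:Sat 2080:Thu 2084:Tue 2088:Sun✓ 2092:Fri 2096:Wed 2104:Fri 2108:Wed 2112:Mon 2116:Sat 2120:Thu 2124:Tue 2128:Sun✓ 2132:Fri 2136:Wed 2140:Mon 2144:Sat 2148:Thu 2152:Tue 2156:Sun✓ 2160:Fri
Sunday: 2088, 2128, 2156 → 3.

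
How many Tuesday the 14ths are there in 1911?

3

Check the 14th of each month of 1911: Jan 14: Sat, Feb 14: Tue, Mar 14: Tue, Apr 14: Fri, May 14: Sun, Jun 14: Wed, Jul 14: Fri, Aug 14: Mon, Sep 14: Thu, Oct 14: Sat, Nov 14: Tue, Dec 14: Thu.
Tuesday occurs in February, March, November — 3 months.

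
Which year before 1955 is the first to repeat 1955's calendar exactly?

Two years share a calendar iff Jan 1 falls on the same weekday and both are leap or both are common. 1955: Jan 1 is Saturday, common year.
1954: Jan 1 Friday, common
1953: Jan 1 Thursday, common
1952: Jan 1 Tuesday, leap
1951: Jan 1 Monday, common
1950: Jan 1 Sunday, common
1949: Jan 1 Saturday, common
1949 matches on both conditions.

1949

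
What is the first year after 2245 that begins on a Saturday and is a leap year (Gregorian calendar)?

Jan 1 advances by 2 weekdays after a leap year and by 1 after a common year.
2245: Jan 1 is Wednesday.
2246: Thursday
2247: Friday
2248: Saturday (leap)
2248 begins on a Saturday and is a leap year.

2248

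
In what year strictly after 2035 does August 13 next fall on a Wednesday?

2036

From one year to the next, a fixed date's weekday advances by 1, or by 2 when a Feb 29 lies between the two dates.
2035: August 13 is Monday.
2036: Wednesday (+2)
August 13 falls on a Wednesday in 2036.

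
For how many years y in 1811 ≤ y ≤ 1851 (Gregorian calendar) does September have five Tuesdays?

12

September has 30 days; it has five Tuesdays when Tuesday falls among the first (month-length − 28) days — i.e. when September 1 is one of Tuesday/Monday.
September 1 by year: 1811:Sun 1812:Tue✓ 1813:Wed 1814:Thu 1815:Fri 1816:Sun 1817:Mon✓ 1818:Tue✓ 1819:Wed 1820:Fri 1821:Sat 1822:Sun 1823:Mon✓ 1824:Wed 1825:Thu …(11 more)… 1837:Fri 1838:Sat 1839:Sun 1840:Tue✓ 1841:Wed 1842:Thu 1843:Fri 1844:Sun 1845:Mon✓ 1846:Tue✓ 1847:Wed 1848:Fri 1849:Sat 1850:Sun 1851:Mon✓
Years with five Tuesdays: 1812, 1817, 1818, 1823, 1828, 1829, 1834, 1835, 1840, 1845, 1846, 1851 → 12.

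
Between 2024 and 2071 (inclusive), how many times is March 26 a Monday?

7

Track March 26's weekday year by year (advancing +1, or +2 across a Feb 29):
  2024: Tue  2025: Wed (+1)  2026: Thu (+1)  2027: Fri (+1)  2028: Sun (+2)
  2029: Mon (+1) ✓  2030: Tue (+1)  2031: Wed (+1)  2032: Fri (+2)  2033: Sat (+1)
  2034: Sun (+1)  2035: Mon (+1) ✓  2036: Wed (+2)  2037: Thu (+1)  … (20 more years) …
  2058: Tue (+1)  2059: Wed (+1)  2060: Fri (+2)  2061: Sat (+1)  2062: Sun (+1)
  2063: Mon (+1) ✓  2064: Wed (+2)  2065: Thu (+1)  2066: Fri (+1)  2067: Sat (+1)
  2068: Mon (+2) ✓  2069: Tue (+1)  2070: Wed (+1)  2071: Thu (+1)
Monday years: 2029, 2035, 2040, 2046, 2057, 2063, 2068 — 7 in total.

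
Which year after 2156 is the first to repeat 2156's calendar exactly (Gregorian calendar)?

Two years share a calendar iff Jan 1 falls on the same weekday and both are leap or both are common. 2156: Jan 1 is Thursday, leap year.
2157: Jan 1 Saturday, common
2158: Jan 1 Sunday, common
2159: Jan 1 Monday, common
2160: Jan 1 Tuesday, leap
2161: Jan 1 Thursday, common
2162: Jan 1 Friday, common
2163: Jan 1 Saturday, common
2164: Jan 1 Sunday, leap
2165: Jan 1 Tuesday, common
2166: Jan 1 Wednesday, common
2167: Jan 1 Thursday, common
2168: Jan 1 Friday, leap
2169: Jan 1 Sunday, common
2170: Jan 1 Monday, common
2171: Jan 1 Tuesday, common
2172: Jan 1 Wednesday, leap
2173: Jan 1 Friday, common
2174: Jan 1 Saturday, common
2175: Jan 1 Sunday, common
2176: Jan 1 Monday, leap
2177: Jan 1 Wednesday, common
2178: Jan 1 Thursday, common
2179: Jan 1 Friday, common
2180: Jan 1 Saturday, leap
2181: Jan 1 Monday, common
2182: Jan 1 Tuesday, common
2183: Jan 1 Wednesday, common
2184: Jan 1 Thursday, leap
2184 matches on both conditions.

2184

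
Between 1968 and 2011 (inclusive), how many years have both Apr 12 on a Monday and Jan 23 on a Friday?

2

Check each year's weekday for Apr 12 and Jan 23:
  1968: Fri/Tue  1969: Sat/Thu  1970: Sun/Fri  1971: Mon/Sat  1972: Wed/Sun  1973: Thu/Tue  1974: Fri/Wed  1975: Sat/Thu  1976: Mon/Fri ✓  1977: Tue/Sun  1978: Wed/Mon  1979: Thu/Tue  1980: Sat/Wed  1981: Sun/Fri  …(16 more)…  1998: Sun/Fri  1999: Mon/Sat  2000: Wed/Sun  2001: Thu/Tue  2002: Fri/Wed  2003: Sat/Thu  2004: Mon/Fri ✓  2005: Tue/Sun  2006: Wed/Mon  2007: Thu/Tue  2008: Sat/Wed  2009: Sun/Fri  2010: Mon/Sat  2011: Tue/Sun
Both conditions hold in: 1976, 2004 — 2.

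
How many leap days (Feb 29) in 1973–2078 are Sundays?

Leap years in 1973–2078: 26 of them.
Feb 29 weekday advances by 5 (mod 7) from one leap year to the next four years later (or differs when a century non-leap intervenes).
Leap-day weekdays: 1976:Sun✓ 1980:Fri 1984:Wed 1988:Mon 1992:Sat 1996:Thu 2000:Tue 2004:Sun✓ 2008:Fri 2012:Wed 2016:Mon 2020:Sat 2024:Thu 2028:Tue 2032:Sun✓ 2036:Fri 2040:Wed 2044:Mon 2048:Sat 2052:Thu 2056:Tue 2060:Sun✓ 2064:Fri 2068:Wed 2072:Mon 2076:Sat
Sunday: 1976, 2004, 2032, 2060 → 4.

4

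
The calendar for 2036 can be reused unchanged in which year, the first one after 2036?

2064

Two years share a calendar iff Jan 1 falls on the same weekday and both are leap or both are common. 2036: Jan 1 is Tuesday, leap year.
2037: Jan 1 Thursday, common
2038: Jan 1 Friday, common
2039: Jan 1 Saturday, common
2040: Jan 1 Sunday, leap
2041: Jan 1 Tuesday, common
2042: Jan 1 Wednesday, common
2043: Jan 1 Thursday, common
2044: Jan 1 Friday, leap
2045: Jan 1 Sunday, common
2046: Jan 1 Monday, common
2047: Jan 1 Tuesday, common
2048: Jan 1 Wednesday, leap
2049: Jan 1 Friday, common
2050: Jan 1 Saturday, common
2051: Jan 1 Sunday, common
2052: Jan 1 Monday, leap
2053: Jan 1 Wednesday, common
2054: Jan 1 Thursday, common
2055: Jan 1 Friday, common
2056: Jan 1 Saturday, leap
2057: Jan 1 Monday, common
2058: Jan 1 Tuesday, common
2059: Jan 1 Wednesday, common
2060: Jan 1 Thursday, leap
2061: Jan 1 Saturday, common
2062: Jan 1 Sunday, common
2063: Jan 1 Monday, common
2064: Jan 1 Tuesday, leap
2064 matches on both conditions.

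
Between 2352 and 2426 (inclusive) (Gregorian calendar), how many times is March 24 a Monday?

11

Track March 24's weekday year by year (advancing +1, or +2 across a Feb 29):
  2352: Mon ✓  2353: Tue (+1)  2354: Wed (+1)  2355: Thu (+1)  2356: Sat (+2)
  2357: Sun (+1)  2358: Mon (+1) ✓  2359: Tue (+1)  2360: Thu (+2)  2361: Fri (+1)
  2362: Sat (+1)  2363: Sun (+1)  2364: Tue (+2)  2365: Wed (+1)  … (47 more years) …
  2413: Sun (+1)  2414: Mon (+1) ✓  2415: Tue (+1)  2416: Thu (+2)  2417: Fri (+1)
  2418: Sat (+1)  2419: Sun (+1)  2420: Tue (+2)  2421: Wed (+1)  2422: Thu (+1)
  2423: Fri (+1)  2424: Sun (+2)  2425: Mon (+1) ✓  2426: Tue (+1)
Monday years: 2352, 2358, 2369, 2375, 2380, 2386, 2397, 2403, 2408, 2414, 2425 — 11 in total.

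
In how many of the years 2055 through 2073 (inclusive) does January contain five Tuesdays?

January has 31 days; it has five Tuesdays when Tuesday falls among the first (month-length − 28) days — i.e. when January 1 is one of Tuesday/Monday/Sunday.
January 1 by year: 2055:Fri 2056:Sat 2057:Mon✓ 2058:Tue✓ 2059:Wed 2060:Thu 2061:Sat 2062:Sun✓ 2063:Mon✓ 2064:Tue✓ 2065:Thu 2066:Fri 2067:Sat 2068:Sun✓ 2069:Tue✓ 2070:Wed 2071:Thu 2072:Fri 2073:Sun✓
Years with five Tuesdays: 2057, 2058, 2062, 2063, 2064, 2068, 2069, 2073 → 8.

8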